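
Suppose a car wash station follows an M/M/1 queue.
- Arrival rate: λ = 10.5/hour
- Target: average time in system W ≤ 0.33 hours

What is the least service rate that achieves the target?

For M/M/1: W = 1/(μ-λ)
Need W ≤ 0.33, so 1/(μ-λ) ≤ 0.33
μ - λ ≥ 1/0.33 = 3.0303
μ ≥ 10.5 + 3.0303 = 13.5303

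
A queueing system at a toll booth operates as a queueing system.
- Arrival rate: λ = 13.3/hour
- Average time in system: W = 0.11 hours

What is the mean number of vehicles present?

Little's Law: L = λW
L = 13.3 × 0.11 = 1.4630 vehicles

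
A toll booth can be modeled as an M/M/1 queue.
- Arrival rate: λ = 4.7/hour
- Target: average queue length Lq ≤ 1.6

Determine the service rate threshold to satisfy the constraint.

For M/M/1: Lq = λ²/(μ(μ-λ))
Need Lq ≤ 1.6, i.e. μ(μ-λ) ≥ λ²/1.6
μ² - 4.7μ - 22.09/1.6 ≥ 0  →  μ² - 4.7μ - 13.80625 ≥ 0
Quadratic formula (positive root): μ = [λ + √(λ² + 4×13.80625)]/2
Discriminant: 22.09 + 4×13.80625 = 77.3150, √77.3150 = 8.7929
μ ≥ (4.7 + 8.7929)/2 = 6.7464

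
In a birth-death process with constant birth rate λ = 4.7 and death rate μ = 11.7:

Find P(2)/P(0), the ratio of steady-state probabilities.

For constant rates: P(n)/P(0) = (λ/μ)^n
P(2)/P(0) = (4.7/11.7)^2 = 0.4017^2 = 0.1614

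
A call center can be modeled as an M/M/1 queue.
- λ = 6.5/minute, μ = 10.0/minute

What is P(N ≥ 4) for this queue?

ρ = λ/μ = 6.5/10.0 = 0.6500
P(N ≥ n) = ρⁿ
P(N ≥ 4) = 0.6500^4
P(N ≥ 4) = 0.1785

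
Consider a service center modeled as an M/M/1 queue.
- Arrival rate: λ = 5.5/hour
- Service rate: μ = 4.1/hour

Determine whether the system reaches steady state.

Stability requires ρ = λ/(cμ) < 1
ρ = 5.5/(1 × 4.1) = 5.5/4.10 = 1.3415
Since 1.3415 ≥ 1, the system is UNSTABLE.
Queue grows without bound. Need μ > λ = 5.5.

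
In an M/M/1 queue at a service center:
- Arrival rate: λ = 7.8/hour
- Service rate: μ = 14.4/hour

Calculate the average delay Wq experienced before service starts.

First, compute utilization: ρ = λ/μ = 7.8/14.4 = 0.5417
For M/M/1: Wq = λ/(μ(μ-λ))
Wq = 7.8/(14.4 × (14.4-7.8))
Wq = 7.8/(14.4 × 6.60)
Wq = 0.08207 hours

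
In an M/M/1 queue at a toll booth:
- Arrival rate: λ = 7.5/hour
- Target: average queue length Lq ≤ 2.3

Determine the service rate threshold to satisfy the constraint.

For M/M/1: Lq = λ²/(μ(μ-λ))
Need Lq ≤ 2.3, i.e. μ(μ-λ) ≥ λ²/2.3
μ² - 7.5μ - 56.25/2.3 ≥ 0  →  μ² - 7.5μ - 24.45652 ≥ 0
Quadratic formula (positive root): μ = [λ + √(λ² + 4×24.45652)]/2
Discriminant: 56.25 + 4×24.45652 = 154.0761, √154.0761 = 12.4127
μ ≥ (7.5 + 12.4127)/2 = 9.9564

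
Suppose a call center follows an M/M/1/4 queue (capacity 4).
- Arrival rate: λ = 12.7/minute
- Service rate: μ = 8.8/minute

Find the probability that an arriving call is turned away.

ρ = λ/μ = 12.7/8.8 = 1.4432
P₀ = (1-ρ)/(1-ρ^(K+1)) = (1-1.4432)/(1-1.4432^5) = -0.4432/-5.2608 = 0.08425
P_K = P₀×ρ^K = 0.08425 × 1.4432^4 = 0.08425 × 4.3382 = 0.3655
Blocking probability = 36.55%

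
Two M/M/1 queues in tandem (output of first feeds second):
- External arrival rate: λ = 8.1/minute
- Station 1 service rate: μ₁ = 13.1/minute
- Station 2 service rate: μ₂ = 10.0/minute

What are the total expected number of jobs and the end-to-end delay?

By Jackson's theorem, each station behaves as independent M/M/1.
Station 1: ρ₁ = 8.1/13.1 = 0.6183, L₁ = ρ₁/(1-ρ₁) = λ/(μ₁-λ) = 8.1/5.00 = 1.6200
Station 2: ρ₂ = 8.1/10.0 = 0.8100, L₂ = ρ₂/(1-ρ₂) = λ/(μ₂-λ) = 8.1/1.90 = 4.2632
Total: L = L₁ + L₂ = 1.6200 + 4.2632 = 5.8832
W = L/λ = 5.8832/8.1 = 0.7263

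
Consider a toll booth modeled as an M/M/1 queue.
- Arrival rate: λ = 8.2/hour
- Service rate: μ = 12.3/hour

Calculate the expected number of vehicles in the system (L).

ρ = λ/μ = 8.2/12.3 = 0.6667
For M/M/1: L = λ/(μ-λ)
L = 8.2/(12.3-8.2) = 8.2/4.10
L = 2.0000 vehicles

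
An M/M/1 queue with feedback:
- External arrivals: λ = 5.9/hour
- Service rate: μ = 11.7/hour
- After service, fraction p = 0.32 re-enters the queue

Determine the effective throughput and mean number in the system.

Effective arrival rate: λ_eff = λ/(1-p) = 5.9/(1-0.32) = 5.9/0.68 = 8.6764706
ρ = λ_eff/μ = 8.6764706/11.7 = 0.74157868
L = ρ/(1-ρ) = 0.74157868/(1-0.74157868) = 2.8696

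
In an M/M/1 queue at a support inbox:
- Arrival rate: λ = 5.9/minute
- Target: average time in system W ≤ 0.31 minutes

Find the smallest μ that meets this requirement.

For M/M/1: W = 1/(μ-λ)
Need W ≤ 0.31, so 1/(μ-λ) ≤ 0.31
μ - λ ≥ 1/0.31 = 3.2258
μ ≥ 5.9 + 3.2258 = 9.1258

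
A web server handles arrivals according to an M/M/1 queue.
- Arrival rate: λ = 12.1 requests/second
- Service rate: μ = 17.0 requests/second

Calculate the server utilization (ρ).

Server utilization: ρ = λ/μ
ρ = 12.1/17.0 = 0.7118
The server is busy 71.18% of the time.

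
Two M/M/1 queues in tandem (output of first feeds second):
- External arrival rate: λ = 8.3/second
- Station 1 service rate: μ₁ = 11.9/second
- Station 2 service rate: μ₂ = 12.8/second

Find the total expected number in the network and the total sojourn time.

By Jackson's theorem, each station behaves as independent M/M/1.
Station 1: ρ₁ = 8.3/11.9 = 0.6975, L₁ = ρ₁/(1-ρ₁) = λ/(μ₁-λ) = 8.3/3.60 = 2.3056
Station 2: ρ₂ = 8.3/12.8 = 0.6484, L₂ = ρ₂/(1-ρ₂) = λ/(μ₂-λ) = 8.3/4.50 = 1.8444
Total: L = L₁ + L₂ = 2.3056 + 1.8444 = 4.1500
W = L/λ = 4.1500/8.3 = 0.5000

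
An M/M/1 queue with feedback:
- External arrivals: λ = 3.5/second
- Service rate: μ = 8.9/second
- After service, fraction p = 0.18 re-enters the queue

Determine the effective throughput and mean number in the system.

Effective arrival rate: λ_eff = λ/(1-p) = 3.5/(1-0.18) = 3.5/0.82 = 4.2683
ρ = λ_eff/μ = 4.2683/8.9 = 0.47958
L = ρ/(1-ρ) = 0.47958/(1-0.47958) = 0.9215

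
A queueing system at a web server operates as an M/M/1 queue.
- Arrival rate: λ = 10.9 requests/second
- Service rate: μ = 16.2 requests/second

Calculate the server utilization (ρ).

Server utilization: ρ = λ/μ
ρ = 10.9/16.2 = 0.6728
The server is busy 67.28% of the time.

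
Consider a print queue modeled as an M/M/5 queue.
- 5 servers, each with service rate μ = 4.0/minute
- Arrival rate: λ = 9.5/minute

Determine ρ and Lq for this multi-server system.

Traffic intensity: ρ = λ/(cμ) = 9.5/(5×4.0) = 0.4750
Since ρ = 0.4750 < 1, system is stable.
Offered load a = λ/μ = cρ = 9.5/4.0 = 2.3750
P₀ = [ Σₙ₌₀^4 aⁿ/n! + a^5/(5!(1-ρ)) ]⁻¹
Σ = a^0/0! + a^1/1! + a^2/2! + a^3/3! + a^4/4! = 1.00000 + 2.37500 + 2.82031 + 2.23275 + 1.32569 = 9.7538
a^5/(5!(1-ρ)) = 75.5645/(120 × 0.5250) = 1.1994
P₀ = 1/(9.7538 + 1.1994) = 0.09130
Lq = P₀·a^5·ρ / (5!(1-ρ)²) = 0.091298 × 75.5645 × 0.47500 / (120 × 0.27563) = 0.09908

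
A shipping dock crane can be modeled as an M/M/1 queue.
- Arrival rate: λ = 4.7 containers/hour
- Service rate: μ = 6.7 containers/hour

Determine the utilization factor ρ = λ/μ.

Server utilization: ρ = λ/μ
ρ = 4.7/6.7 = 0.7015
The server is busy 70.15% of the time.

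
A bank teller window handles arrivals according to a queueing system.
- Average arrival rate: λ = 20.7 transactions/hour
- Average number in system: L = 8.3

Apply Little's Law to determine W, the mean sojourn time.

Little's Law: L = λW, so W = L/λ
W = 8.3/20.7 = 0.4010 hours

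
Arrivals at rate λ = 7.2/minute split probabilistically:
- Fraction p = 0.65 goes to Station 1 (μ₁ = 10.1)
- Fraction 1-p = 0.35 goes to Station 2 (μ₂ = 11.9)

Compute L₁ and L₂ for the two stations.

Effective rates: λ₁ = 7.2×0.65 = 4.68, λ₂ = 7.2×0.35 = 2.52
Station 1: ρ₁ = 4.68/10.1 = 0.46337, L₁ = ρ₁/(1-ρ₁) = 0.46337/(1-0.46337) = 0.8635
Station 2: ρ₂ = 2.52/11.9 = 0.2118, L₂ = ρ₂/(1-ρ₂) = 0.2118/(1-0.2118) = 0.2687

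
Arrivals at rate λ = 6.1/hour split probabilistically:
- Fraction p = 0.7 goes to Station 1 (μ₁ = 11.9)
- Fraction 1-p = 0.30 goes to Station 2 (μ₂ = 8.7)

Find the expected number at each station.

Effective rates: λ₁ = 6.1×0.7 = 4.27, λ₂ = 6.1×0.30 = 1.83
Station 1: ρ₁ = 4.27/11.9 = 0.3588, L₁ = ρ₁/(1-ρ₁) = 0.3588/(1-0.3588) = 0.5596
Station 2: ρ₂ = 1.83/8.7 = 0.21034, L₂ = ρ₂/(1-ρ₂) = 0.21034/(1-0.21034) = 0.2664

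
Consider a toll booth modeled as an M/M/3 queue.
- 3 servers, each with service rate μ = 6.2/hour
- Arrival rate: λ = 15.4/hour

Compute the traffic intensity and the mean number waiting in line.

Traffic intensity: ρ = λ/(cμ) = 15.4/(3×6.2) = 0.8280
Since ρ = 0.8280 < 1, system is stable.
Offered load a = λ/μ = cρ = 15.4/6.2 = 2.4839
P₀ = [ Σₙ₌₀^2 aⁿ/n! + a^3/(3!(1-ρ)) ]⁻¹
Σ = a^0/0! + a^1/1! + a^2/2! = 1.0000 + 2.4839 + 3.0848 = 6.5687
a^3/(3!(1-ρ)) = 15.3245/(6 × 0.172043) = 14.8456
P₀ = 1/(6.5687 + 14.8456) = 0.04670
Lq = P₀·a^3·ρ / (3!(1-ρ)²) = 0.046698 × 15.3245 × 0.82796 / (6 × 0.029599) = 3.3363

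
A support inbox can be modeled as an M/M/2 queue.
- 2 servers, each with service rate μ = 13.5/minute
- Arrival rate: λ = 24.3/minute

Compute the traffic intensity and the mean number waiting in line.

Traffic intensity: ρ = λ/(cμ) = 24.3/(2×13.5) = 0.9000
Since ρ = 0.9000 < 1, system is stable.
Offered load a = λ/μ = cρ = 24.3/13.5 = 1.8000
P₀ = [ Σₙ₌₀^1 aⁿ/n! + a^2/(2!(1-ρ)) ]⁻¹
Σ = a^0/0! + a^1/1! = 1.0000 + 1.8000 = 2.8000
a^2/(2!(1-ρ)) = 3.2400/(2 × 0.1000) = 16.2000
P₀ = 1/(2.8000 + 16.2000) = 0.05263
Lq = P₀·a^2·ρ / (2!(1-ρ)²) = 0.052632 × 3.2400 × 0.90000 / (2 × 0.010000) = 7.6737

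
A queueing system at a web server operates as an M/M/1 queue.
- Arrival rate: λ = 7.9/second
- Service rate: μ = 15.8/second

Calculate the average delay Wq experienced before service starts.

First, compute utilization: ρ = λ/μ = 7.9/15.8 = 0.5000
For M/M/1: Wq = λ/(μ(μ-λ))
Wq = 7.9/(15.8 × (15.8-7.9))
Wq = 7.9/(15.8 × 7.90)
Wq = 0.06329 seconds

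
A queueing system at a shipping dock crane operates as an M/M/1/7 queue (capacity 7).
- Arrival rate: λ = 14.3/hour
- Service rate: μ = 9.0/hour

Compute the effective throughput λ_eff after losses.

ρ = λ/μ = 14.3/9.0 = 1.5889
P₀ = (1-ρ)/(1-ρ^(K+1)) = (1-1.5889)/(1-1.5889^8) = -0.5889/-39.6230 = 0.01486
P_K = P₀×ρ^K = 0.014863 × 1.5889^7 = 0.014863 × 25.5668 = 0.3800
λ_eff = λ(1-P_K) = 14.3 × (1 - 0.379984) = 14.3 × 0.620016 = 8.8662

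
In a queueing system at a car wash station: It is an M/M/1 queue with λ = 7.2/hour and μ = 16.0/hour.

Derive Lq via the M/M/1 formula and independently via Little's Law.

Method 1 (direct): Lq = λ²/(μ(μ-λ)) = 51.84/(16.0 × 8.80) = 0.3682

Method 2 (Little's Law):
W = 1/(μ-λ) = 1/8.80 = 0.11364
Wq = W - 1/μ = 0.11364 - 0.062500 = 0.05114
Lq = λWq = 7.2 × 0.05114 = 0.3682 ✔ (matches Method 1)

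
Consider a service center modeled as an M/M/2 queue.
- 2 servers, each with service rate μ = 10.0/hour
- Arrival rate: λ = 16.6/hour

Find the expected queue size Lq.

Traffic intensity: ρ = λ/(cμ) = 16.6/(2×10.0) = 0.8300
Since ρ = 0.8300 < 1, system is stable.
Offered load a = λ/μ = cρ = 16.6/10.0 = 1.6600
P₀ = [ Σₙ₌₀^1 aⁿ/n! + a^2/(2!(1-ρ)) ]⁻¹
Σ = a^0/0! + a^1/1! = 1.0000 + 1.6600 = 2.6600
a^2/(2!(1-ρ)) = 2.7556/(2 × 0.1700) = 8.1047
P₀ = 1/(2.6600 + 8.1047) = 0.09290
Lq = P₀·a^2·ρ / (2!(1-ρ)²) = 0.092896 × 2.7556 × 0.83000 / (2 × 0.028900) = 3.6759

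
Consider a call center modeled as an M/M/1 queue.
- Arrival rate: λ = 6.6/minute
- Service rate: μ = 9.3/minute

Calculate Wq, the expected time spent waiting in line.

First, compute utilization: ρ = λ/μ = 6.6/9.3 = 0.7097
For M/M/1: Wq = λ/(μ(μ-λ))
Wq = 6.6/(9.3 × (9.3-6.6))
Wq = 6.6/(9.3 × 2.70)
Wq = 0.2628 minutes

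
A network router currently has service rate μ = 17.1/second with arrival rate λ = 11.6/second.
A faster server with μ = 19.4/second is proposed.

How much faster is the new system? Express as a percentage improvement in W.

System 1: ρ₁ = 11.6/17.1 = 0.6784, W₁ = 1/(17.1-11.6) = 0.18182
System 2: ρ₂ = 11.6/19.4 = 0.5979, W₂ = 1/(19.4-11.6) = 0.12821
Improvement: (W₁-W₂)/W₁ = (0.18182-0.12821)/0.18182 = 29.49%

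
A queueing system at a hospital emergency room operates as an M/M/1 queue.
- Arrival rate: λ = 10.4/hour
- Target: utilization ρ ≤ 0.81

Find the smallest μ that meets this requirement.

ρ = λ/μ, so μ = λ/ρ
μ ≥ 10.4/0.81 = 12.8395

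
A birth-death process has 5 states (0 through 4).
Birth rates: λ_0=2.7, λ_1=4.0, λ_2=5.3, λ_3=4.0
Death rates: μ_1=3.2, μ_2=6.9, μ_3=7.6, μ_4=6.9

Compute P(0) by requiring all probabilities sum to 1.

Ratios P(n)/P(0) = (λ₀···λₙ₋₁)/(μ₁···μₙ):
P(1)/P(0) = (2.7)/(3.2) = 0.8438
P(2)/P(0) = (2.7×4.0)/(3.2×6.9) = 0.4891
P(3)/P(0) = (2.7×4.0×5.3)/(3.2×6.9×7.6) = 0.3411
P(4)/P(0) = (2.7×4.0×5.3×4.0)/(3.2×6.9×7.6×6.9) = 0.1977

Normalization: ∑ P(n) = 1
P(0) × (1.0000 + 0.8438 + 0.4891 + 0.3411 + 0.1977) = 1
P(0) × 2.8717 = 1
P(0) = 1/2.8717 = 0.3482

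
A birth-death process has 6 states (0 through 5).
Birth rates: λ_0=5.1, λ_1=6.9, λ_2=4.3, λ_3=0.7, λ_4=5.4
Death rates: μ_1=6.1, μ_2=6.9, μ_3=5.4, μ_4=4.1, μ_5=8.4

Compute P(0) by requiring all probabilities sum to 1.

Ratios P(n)/P(0) = (λ₀···λₙ₋₁)/(μ₁···μₙ):
P(1)/P(0) = (5.1)/(6.1) = 0.83607
P(2)/P(0) = (5.1×6.9)/(6.1×6.9) = 0.83607
P(3)/P(0) = (5.1×6.9×4.3)/(6.1×6.9×5.4) = 0.66576
P(4)/P(0) = (5.1×6.9×4.3×0.7)/(6.1×6.9×5.4×4.1) = 0.11367
P(5)/P(0) = (5.1×6.9×4.3×0.7×5.4)/(6.1×6.9×5.4×4.1×8.4) = 0.073071

Normalization: ∑ P(n) = 1
P(0) × (1.0000 + 0.83607 + 0.83607 + 0.66576 + 0.11367 + 0.073071) = 1
P(0) × 3.5246 = 1
P(0) = 1/3.5246 = 0.2837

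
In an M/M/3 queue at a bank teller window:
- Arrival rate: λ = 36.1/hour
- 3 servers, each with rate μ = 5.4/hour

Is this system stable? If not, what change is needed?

Stability requires ρ = λ/(cμ) < 1
ρ = 36.1/(3 × 5.4) = 36.1/16.20 = 2.2284
Since 2.2284 ≥ 1, the system is UNSTABLE.
Need c > λ/μ = 36.1/5.4 = 6.69.
Minimum servers needed: c = 7.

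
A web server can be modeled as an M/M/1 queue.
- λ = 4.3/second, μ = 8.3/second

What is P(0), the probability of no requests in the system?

ρ = λ/μ = 4.3/8.3 = 0.5181
P(0) = 1 - ρ = 1 - 0.5181 = 0.4819
The server is idle 48.19% of the time.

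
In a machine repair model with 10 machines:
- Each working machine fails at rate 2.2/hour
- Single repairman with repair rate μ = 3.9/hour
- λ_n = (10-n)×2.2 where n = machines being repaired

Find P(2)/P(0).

P(2)/P(0) = ∏_{i=0}^{2-1} λ_i/μ_{i+1}
= (10-0)×2.2/3.9 × (10-1)×2.2/3.9
= 28.6391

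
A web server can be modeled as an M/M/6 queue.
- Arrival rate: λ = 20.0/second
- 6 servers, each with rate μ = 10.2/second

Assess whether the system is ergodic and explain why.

Stability requires ρ = λ/(cμ) < 1
ρ = 20.0/(6 × 10.2) = 20.0/61.20 = 0.3268
Since 0.3268 < 1, the system is STABLE.
The servers are busy 32.68% of the time.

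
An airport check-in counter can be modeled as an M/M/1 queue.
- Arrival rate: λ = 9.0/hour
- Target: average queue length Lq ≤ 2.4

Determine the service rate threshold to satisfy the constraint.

For M/M/1: Lq = λ²/(μ(μ-λ))
Need Lq ≤ 2.4, i.e. μ(μ-λ) ≥ λ²/2.4
μ² - 9.0μ - 81.00/2.4 ≥ 0  →  μ² - 9.0μ - 33.7500 ≥ 0
Quadratic formula (positive root): μ = [λ + √(λ² + 4×33.7500)]/2
Discriminant: 81.00 + 4×33.7500 = 216.0000, √216.0000 = 14.69694
μ ≥ (9.0 + 14.69694)/2 = 11.8485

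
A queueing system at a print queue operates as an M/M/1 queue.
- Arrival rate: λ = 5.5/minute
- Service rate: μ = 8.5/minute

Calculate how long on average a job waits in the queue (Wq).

First, compute utilization: ρ = λ/μ = 5.5/8.5 = 0.6471
For M/M/1: Wq = λ/(μ(μ-λ))
Wq = 5.5/(8.5 × (8.5-5.5))
Wq = 5.5/(8.5 × 3.00)
Wq = 0.2157 minutes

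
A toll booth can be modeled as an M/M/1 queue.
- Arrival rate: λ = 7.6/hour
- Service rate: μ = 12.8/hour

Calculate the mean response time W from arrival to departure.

First, compute utilization: ρ = λ/μ = 7.6/12.8 = 0.5937
For M/M/1: W = 1/(μ-λ)
W = 1/(12.8-7.6) = 1/5.20
W = 0.1923 hours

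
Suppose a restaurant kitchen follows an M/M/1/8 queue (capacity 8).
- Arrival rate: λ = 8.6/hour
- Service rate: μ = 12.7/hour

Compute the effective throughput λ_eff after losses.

ρ = λ/μ = 8.6/12.7 = 0.67717
P₀ = (1-ρ)/(1-ρ^(K+1)) = (1-0.67717)/(1-0.67717^9) = 0.32283/0.97006 = 0.3328
P_K = P₀×ρ^K = 0.33279 × 0.67717^8 = 0.33279 × 0.044216 = 0.01471
λ_eff = λ(1-P_K) = 8.6 × (1 - 0.01471) = 8.6 × 0.98529 = 8.4735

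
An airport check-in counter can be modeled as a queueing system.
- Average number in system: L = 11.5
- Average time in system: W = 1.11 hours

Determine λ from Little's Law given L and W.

Little's Law: L = λW, so λ = L/W
λ = 11.5/1.11 = 10.3604 passengers/hour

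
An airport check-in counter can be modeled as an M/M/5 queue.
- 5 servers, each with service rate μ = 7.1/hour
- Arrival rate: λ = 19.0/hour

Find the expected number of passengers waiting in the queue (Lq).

Traffic intensity: ρ = λ/(cμ) = 19.0/(5×7.1) = 0.5352
Since ρ = 0.5352 < 1, system is stable.
Offered load a = λ/μ = cρ = 19.0/7.1 = 2.6761
P₀ = [ Σₙ₌₀^4 aⁿ/n! + a^5/(5!(1-ρ)) ]⁻¹
Σ = a^0/0! + a^1/1! + a^2/2! + a^3/3! + a^4/4! = 1.0000 + 2.6761 + 3.5806 + 3.1940 + 2.1368 = 12.5875
a^5/(5!(1-ρ)) = 137.2386/(120 × 0.46479) = 2.4606
P₀ = 1/(12.5875 + 2.4606) = 0.06645
Lq = P₀·a^5·ρ / (5!(1-ρ)²) = 0.06645 × 137.2386 × 0.5352 / (120 × 0.2160) = 0.1883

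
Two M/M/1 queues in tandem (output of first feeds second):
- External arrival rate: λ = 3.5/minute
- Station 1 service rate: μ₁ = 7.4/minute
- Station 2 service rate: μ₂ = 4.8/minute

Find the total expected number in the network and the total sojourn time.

By Jackson's theorem, each station behaves as independent M/M/1.
Station 1: ρ₁ = 3.5/7.4 = 0.4730, L₁ = ρ₁/(1-ρ₁) = λ/(μ₁-λ) = 3.5/3.90 = 0.8974
Station 2: ρ₂ = 3.5/4.8 = 0.7292, L₂ = ρ₂/(1-ρ₂) = λ/(μ₂-λ) = 3.5/1.30 = 2.6923
Total: L = L₁ + L₂ = 0.8974 + 2.6923 = 3.5897
W = L/λ = 3.5897/3.5 = 1.0256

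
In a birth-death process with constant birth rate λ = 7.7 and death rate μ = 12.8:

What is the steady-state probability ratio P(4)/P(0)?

For constant rates: P(n)/P(0) = (λ/μ)^n
P(4)/P(0) = (7.7/12.8)^4 = 0.6016^4 = 0.1310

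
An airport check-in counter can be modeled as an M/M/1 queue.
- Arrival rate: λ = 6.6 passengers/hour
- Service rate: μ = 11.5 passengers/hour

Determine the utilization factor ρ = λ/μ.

Server utilization: ρ = λ/μ
ρ = 6.6/11.5 = 0.5739
The server is busy 57.39% of the time.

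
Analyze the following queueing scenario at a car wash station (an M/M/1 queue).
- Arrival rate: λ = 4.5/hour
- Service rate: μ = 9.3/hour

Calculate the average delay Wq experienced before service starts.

First, compute utilization: ρ = λ/μ = 4.5/9.3 = 0.4839
For M/M/1: Wq = λ/(μ(μ-λ))
Wq = 4.5/(9.3 × (9.3-4.5))
Wq = 4.5/(9.3 × 4.80)
Wq = 0.1008 hours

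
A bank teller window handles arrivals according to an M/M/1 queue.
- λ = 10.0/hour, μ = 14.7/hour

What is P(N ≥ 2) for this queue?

ρ = λ/μ = 10.0/14.7 = 0.6803
P(N ≥ n) = ρⁿ
P(N ≥ 2) = 0.6803^2
P(N ≥ 2) = 0.4628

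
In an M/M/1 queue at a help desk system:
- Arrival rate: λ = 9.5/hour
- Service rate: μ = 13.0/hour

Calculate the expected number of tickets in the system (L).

ρ = λ/μ = 9.5/13.0 = 0.7308
For M/M/1: L = λ/(μ-λ)
L = 9.5/(13.0-9.5) = 9.5/3.50
L = 2.7143 tickets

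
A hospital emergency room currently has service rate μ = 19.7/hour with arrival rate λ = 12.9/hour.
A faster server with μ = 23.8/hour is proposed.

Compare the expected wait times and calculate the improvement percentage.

System 1: ρ₁ = 12.9/19.7 = 0.6548, W₁ = 1/(19.7-12.9) = 0.147059
System 2: ρ₂ = 12.9/23.8 = 0.5420, W₂ = 1/(23.8-12.9) = 0.0917431
Improvement: (W₁-W₂)/W₁ = (0.147059-0.0917431)/0.147059 = 37.61%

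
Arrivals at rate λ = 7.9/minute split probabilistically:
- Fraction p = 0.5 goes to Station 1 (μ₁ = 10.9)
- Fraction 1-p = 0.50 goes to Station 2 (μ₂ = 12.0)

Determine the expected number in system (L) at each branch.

Effective rates: λ₁ = 7.9×0.5 = 3.95, λ₂ = 7.9×0.50 = 3.95
Station 1: ρ₁ = 3.95/10.9 = 0.362385, L₁ = ρ₁/(1-ρ₁) = 0.362385/(1-0.362385) = 0.5683
Station 2: ρ₂ = 3.95/12.0 = 0.32917, L₂ = ρ₂/(1-ρ₂) = 0.32917/(1-0.32917) = 0.4907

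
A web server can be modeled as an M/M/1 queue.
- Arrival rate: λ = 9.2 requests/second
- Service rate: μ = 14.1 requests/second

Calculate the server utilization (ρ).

Server utilization: ρ = λ/μ
ρ = 9.2/14.1 = 0.6525
The server is busy 65.25% of the time.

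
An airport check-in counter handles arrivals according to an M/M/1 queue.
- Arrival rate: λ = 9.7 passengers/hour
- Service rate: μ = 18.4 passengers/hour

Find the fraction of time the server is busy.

Server utilization: ρ = λ/μ
ρ = 9.7/18.4 = 0.5272
The server is busy 52.72% of the time.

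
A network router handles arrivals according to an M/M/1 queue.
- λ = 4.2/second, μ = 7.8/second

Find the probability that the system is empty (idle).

ρ = λ/μ = 4.2/7.8 = 0.5385
P(0) = 1 - ρ = 1 - 0.5385 = 0.4615
The server is idle 46.15% of the time.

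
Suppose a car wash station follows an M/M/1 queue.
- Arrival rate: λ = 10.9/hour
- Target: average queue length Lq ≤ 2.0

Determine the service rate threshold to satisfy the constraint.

For M/M/1: Lq = λ²/(μ(μ-λ))
Need Lq ≤ 2.0, i.e. μ(μ-λ) ≥ λ²/2.0
μ² - 10.9μ - 118.81/2.0 ≥ 0  →  μ² - 10.9μ - 59.4050 ≥ 0
Quadratic formula (positive root): μ = [λ + √(λ² + 4×59.4050)]/2
Discriminant: 118.81 + 4×59.4050 = 356.4300, √356.4300 = 18.8794
μ ≥ (10.9 + 18.8794)/2 = 14.8897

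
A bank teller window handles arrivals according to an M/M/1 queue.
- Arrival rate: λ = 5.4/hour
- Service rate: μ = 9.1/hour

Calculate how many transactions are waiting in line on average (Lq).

ρ = λ/μ = 5.4/9.1 = 0.5934
For M/M/1: Lq = λ²/(μ(μ-λ))
Lq = 29.16/(9.1 × 3.70)
Lq = 0.8661 transactions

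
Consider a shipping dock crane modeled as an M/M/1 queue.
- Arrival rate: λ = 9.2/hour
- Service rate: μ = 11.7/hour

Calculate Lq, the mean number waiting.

ρ = λ/μ = 9.2/11.7 = 0.7863
For M/M/1: Lq = λ²/(μ(μ-λ))
Lq = 84.64/(11.7 × 2.50)
Lq = 2.8937 containers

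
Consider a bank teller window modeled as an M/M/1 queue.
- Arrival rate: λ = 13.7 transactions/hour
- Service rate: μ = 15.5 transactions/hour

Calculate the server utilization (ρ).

Server utilization: ρ = λ/μ
ρ = 13.7/15.5 = 0.8839
The server is busy 88.39% of the time.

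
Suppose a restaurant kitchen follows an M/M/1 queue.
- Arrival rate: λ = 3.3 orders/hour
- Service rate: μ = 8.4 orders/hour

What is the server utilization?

Server utilization: ρ = λ/μ
ρ = 3.3/8.4 = 0.3929
The server is busy 39.29% of the time.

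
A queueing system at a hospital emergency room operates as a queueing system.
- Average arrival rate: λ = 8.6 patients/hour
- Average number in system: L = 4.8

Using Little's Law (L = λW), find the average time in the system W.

Little's Law: L = λW, so W = L/λ
W = 4.8/8.6 = 0.5581 hours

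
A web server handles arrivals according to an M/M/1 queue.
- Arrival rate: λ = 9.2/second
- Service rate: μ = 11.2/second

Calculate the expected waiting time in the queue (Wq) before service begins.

First, compute utilization: ρ = λ/μ = 9.2/11.2 = 0.8214
For M/M/1: Wq = λ/(μ(μ-λ))
Wq = 9.2/(11.2 × (11.2-9.2))
Wq = 9.2/(11.2 × 2.00)
Wq = 0.4107 seconds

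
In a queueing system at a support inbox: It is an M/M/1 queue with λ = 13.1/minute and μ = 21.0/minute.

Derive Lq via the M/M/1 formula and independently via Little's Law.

Method 1 (direct): Lq = λ²/(μ(μ-λ)) = 171.61/(21.0 × 7.90) = 1.0344

Method 2 (Little's Law):
W = 1/(μ-λ) = 1/7.90 = 0.12658
Wq = W - 1/μ = 0.12658 - 0.047619 = 0.07896
Lq = λWq = 13.1 × 0.07896 = 1.0344 ✔ (matches Method 1)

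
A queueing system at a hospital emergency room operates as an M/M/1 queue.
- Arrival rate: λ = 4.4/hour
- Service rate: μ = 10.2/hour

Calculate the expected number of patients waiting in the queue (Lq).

ρ = λ/μ = 4.4/10.2 = 0.4314
For M/M/1: Lq = λ²/(μ(μ-λ))
Lq = 19.36/(10.2 × 5.80)
Lq = 0.3272 patients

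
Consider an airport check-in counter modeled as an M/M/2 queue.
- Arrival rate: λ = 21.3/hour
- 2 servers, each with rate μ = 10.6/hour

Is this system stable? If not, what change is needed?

Stability requires ρ = λ/(cμ) < 1
ρ = 21.3/(2 × 10.6) = 21.3/21.20 = 1.0047
Since 1.0047 ≥ 1, the system is UNSTABLE.
Need c > λ/μ = 21.3/10.6 = 2.01.
Minimum servers needed: c = 3.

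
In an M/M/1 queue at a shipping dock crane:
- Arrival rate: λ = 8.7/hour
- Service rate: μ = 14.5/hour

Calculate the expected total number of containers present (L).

ρ = λ/μ = 8.7/14.5 = 0.6000
For M/M/1: L = λ/(μ-λ)
L = 8.7/(14.5-8.7) = 8.7/5.80
L = 1.5000 containers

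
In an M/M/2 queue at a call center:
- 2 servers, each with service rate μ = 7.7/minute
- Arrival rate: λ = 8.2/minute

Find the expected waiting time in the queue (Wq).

Traffic intensity: ρ = λ/(cμ) = 8.2/(2×7.7) = 0.5325
Since ρ = 0.5325 < 1, system is stable.
Offered load a = λ/μ = cρ = 8.2/7.7 = 1.0649
P₀ = [ Σₙ₌₀^1 aⁿ/n! + a^2/(2!(1-ρ)) ]⁻¹
Σ = a^0/0! + a^1/1! = 1.0000 + 1.0649 = 2.0649
a^2/(2!(1-ρ)) = 1.13409/(2 × 0.467532) = 1.2128
P₀ = 1/(2.0649 + 1.2128) = 0.3051
Lq = P₀·a^2·ρ / (2!(1-ρ)²) = 0.3051 × 1.1341 × 0.5325 / (2 × 0.2186) = 0.4214
Wq = Lq/λ = 0.4214/8.2 = 0.05139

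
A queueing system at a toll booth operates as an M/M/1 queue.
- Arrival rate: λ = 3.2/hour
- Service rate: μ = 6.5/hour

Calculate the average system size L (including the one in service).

ρ = λ/μ = 3.2/6.5 = 0.4923
For M/M/1: L = λ/(μ-λ)
L = 3.2/(6.5-3.2) = 3.2/3.30
L = 0.9697 vehicles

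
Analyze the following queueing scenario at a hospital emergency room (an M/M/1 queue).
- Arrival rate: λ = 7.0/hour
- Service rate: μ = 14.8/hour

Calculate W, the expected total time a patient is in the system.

First, compute utilization: ρ = λ/μ = 7.0/14.8 = 0.4730
For M/M/1: W = 1/(μ-λ)
W = 1/(14.8-7.0) = 1/7.80
W = 0.1282 hours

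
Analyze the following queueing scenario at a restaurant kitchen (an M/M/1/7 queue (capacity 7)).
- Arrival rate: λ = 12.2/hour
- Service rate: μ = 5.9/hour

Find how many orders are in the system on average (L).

ρ = λ/μ = 12.2/5.9 = 2.0678
P₀ = (1-ρ)/(1-ρ^(K+1)) = (1-2.0678)/(1-2.0678^8) = -1.0678/-333.2476 = 0.003204
P_K = P₀×ρ^K = 0.003204 × 2.0678^7 = 0.003204 × 161.6440 = 0.5179
L = ρ[1 - (K+1)ρ^K + Kρ^(K+1)] / [(1-ρ)(1-ρ^(K+1))]
L = 2.0678 × (1 - 8×161.6440 + 7×334.2476) / ((1 - 2.0678) × (1 - 334.2476)) = 6.0875 orders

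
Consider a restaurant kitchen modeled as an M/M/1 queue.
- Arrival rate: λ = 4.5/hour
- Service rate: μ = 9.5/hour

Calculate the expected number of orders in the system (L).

ρ = λ/μ = 4.5/9.5 = 0.4737
For M/M/1: L = λ/(μ-λ)
L = 4.5/(9.5-4.5) = 4.5/5.00
L = 0.9000 orders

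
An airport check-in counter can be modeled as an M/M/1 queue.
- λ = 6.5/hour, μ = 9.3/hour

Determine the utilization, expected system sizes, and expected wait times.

Step 1: ρ = λ/μ = 6.5/9.3 = 0.6989
Step 2: L = λ/(μ-λ) = 6.5/2.80 = 2.3214
Step 3: Lq = λ²/(μ(μ-λ)) = 42.25/(9.3×2.80) = 1.6225
Step 4: W = 1/(μ-λ) = 1/2.80 = 0.35714
Step 5: Wq = λ/(μ(μ-λ)) = 6.5/(9.3×2.80) = 0.2496
Step 6: P(0) = 1-ρ = 0.3011
Verify: L = λW = 6.5×0.35714 = 2.3214 ✔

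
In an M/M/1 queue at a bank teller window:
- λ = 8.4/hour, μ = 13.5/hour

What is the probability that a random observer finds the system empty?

ρ = λ/μ = 8.4/13.5 = 0.6222
P(0) = 1 - ρ = 1 - 0.6222 = 0.3778
The server is idle 37.78% of the time.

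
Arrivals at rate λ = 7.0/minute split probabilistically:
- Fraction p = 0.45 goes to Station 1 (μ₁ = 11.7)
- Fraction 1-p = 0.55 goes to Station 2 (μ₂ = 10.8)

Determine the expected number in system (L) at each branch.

Effective rates: λ₁ = 7.0×0.45 = 3.15, λ₂ = 7.0×0.55 = 3.85
Station 1: ρ₁ = 3.15/11.7 = 0.2692, L₁ = ρ₁/(1-ρ₁) = 0.2692/(1-0.2692) = 0.3684
Station 2: ρ₂ = 3.85/10.8 = 0.3565, L₂ = ρ₂/(1-ρ₂) = 0.3565/(1-0.3565) = 0.5540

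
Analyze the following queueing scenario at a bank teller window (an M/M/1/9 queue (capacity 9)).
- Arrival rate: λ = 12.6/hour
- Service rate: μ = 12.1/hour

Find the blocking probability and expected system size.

ρ = λ/μ = 12.6/12.1 = 1.04132
P₀ = (1-ρ)/(1-ρ^(K+1)) = (1-1.04132)/(1-1.04132^10) = -0.041320/-0.49914 = 0.08278
P_K = P₀×ρ^K = 0.08278 × 1.04132^9 = 0.08278 × 1.4397 = 0.1192
Blocking probability P_9 = 0.1192 (11.92%)
L = ρ[1 - (K+1)ρ^K + Kρ^(K+1)] / [(1-ρ)(1-ρ^(K+1))]
L = 1.04132 × (1 - 10×1.4396532 + 9×1.4991397) / ((1 - 1.04132) × (1 - 1.4991397)) = 4.8331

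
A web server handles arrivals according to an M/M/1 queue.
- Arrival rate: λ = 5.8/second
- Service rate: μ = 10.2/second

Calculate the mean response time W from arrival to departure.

First, compute utilization: ρ = λ/μ = 5.8/10.2 = 0.5686
For M/M/1: W = 1/(μ-λ)
W = 1/(10.2-5.8) = 1/4.40
W = 0.2273 seconds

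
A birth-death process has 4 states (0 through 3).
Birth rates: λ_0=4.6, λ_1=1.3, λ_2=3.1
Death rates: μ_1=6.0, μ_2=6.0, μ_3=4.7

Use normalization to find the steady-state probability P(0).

Ratios P(n)/P(0) = (λ₀···λₙ₋₁)/(μ₁···μₙ):
P(1)/P(0) = (4.6)/(6.0) = 0.76667
P(2)/P(0) = (4.6×1.3)/(6.0×6.0) = 0.16611
P(3)/P(0) = (4.6×1.3×3.1)/(6.0×6.0×4.7) = 0.10956

Normalization: ∑ P(n) = 1
P(0) × (1.0000 + 0.76667 + 0.16611 + 0.10956) = 1
P(0) × 2.0423 = 1
P(0) = 1/2.0423 = 0.4896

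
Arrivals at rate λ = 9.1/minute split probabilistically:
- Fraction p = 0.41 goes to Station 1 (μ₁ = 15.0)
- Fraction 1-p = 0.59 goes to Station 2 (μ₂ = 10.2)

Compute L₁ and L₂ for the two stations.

Effective rates: λ₁ = 9.1×0.41 = 3.731, λ₂ = 9.1×0.59 = 5.369
Station 1: ρ₁ = 3.731/15.0 = 0.24873, L₁ = ρ₁/(1-ρ₁) = 0.24873/(1-0.24873) = 0.3311
Station 2: ρ₂ = 5.369/10.2 = 0.52637, L₂ = ρ₂/(1-ρ₂) = 0.52637/(1-0.52637) = 1.1114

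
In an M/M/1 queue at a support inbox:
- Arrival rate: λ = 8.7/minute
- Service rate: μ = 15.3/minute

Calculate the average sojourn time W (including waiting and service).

First, compute utilization: ρ = λ/μ = 8.7/15.3 = 0.5686
For M/M/1: W = 1/(μ-λ)
W = 1/(15.3-8.7) = 1/6.60
W = 0.1515 minutes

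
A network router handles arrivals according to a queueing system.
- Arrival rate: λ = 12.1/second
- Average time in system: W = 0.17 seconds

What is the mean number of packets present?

Little's Law: L = λW
L = 12.1 × 0.17 = 2.0570 packets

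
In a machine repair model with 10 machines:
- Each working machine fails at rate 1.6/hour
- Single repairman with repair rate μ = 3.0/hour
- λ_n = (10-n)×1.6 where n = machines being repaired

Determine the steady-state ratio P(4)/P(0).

P(4)/P(0) = ∏_{i=0}^{4-1} λ_i/μ_{i+1}
= (10-0)×1.6/3.0 × (10-1)×1.6/3.0 × (10-2)×1.6/3.0 × (10-3)×1.6/3.0
= 407.7796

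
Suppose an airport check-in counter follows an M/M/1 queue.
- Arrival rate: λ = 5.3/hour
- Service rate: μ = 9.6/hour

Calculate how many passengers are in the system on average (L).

ρ = λ/μ = 5.3/9.6 = 0.5521
For M/M/1: L = λ/(μ-λ)
L = 5.3/(9.6-5.3) = 5.3/4.30
L = 1.2326 passengers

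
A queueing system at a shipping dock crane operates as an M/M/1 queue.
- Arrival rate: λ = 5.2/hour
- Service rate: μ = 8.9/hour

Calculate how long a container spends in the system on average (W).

First, compute utilization: ρ = λ/μ = 5.2/8.9 = 0.5843
For M/M/1: W = 1/(μ-λ)
W = 1/(8.9-5.2) = 1/3.70
W = 0.2703 hours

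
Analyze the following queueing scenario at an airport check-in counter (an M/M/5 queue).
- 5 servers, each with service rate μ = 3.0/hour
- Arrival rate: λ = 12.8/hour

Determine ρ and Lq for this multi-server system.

Traffic intensity: ρ = λ/(cμ) = 12.8/(5×3.0) = 0.8533
Since ρ = 0.8533 < 1, system is stable.
Offered load a = λ/μ = cρ = 12.8/3.0 = 4.2667
P₀ = [ Σₙ₌₀^4 aⁿ/n! + a^5/(5!(1-ρ)) ]⁻¹
Σ = a^0/0! + a^1/1! + a^2/2! + a^3/3! + a^4/4! = 1.0000 + 4.2667 + 9.1022 + 12.9454 + 13.8084 = 41.1227
a^5/(5!(1-ρ)) = 1413.9810/(120 × 0.1466667) = 80.3398
P₀ = 1/(41.1227 + 80.3398) = 0.008233
Lq = P₀·a^5·ρ / (5!(1-ρ)²) = 0.008233 × 1413.9810 × 0.8533 / (120 × 0.02151) = 3.8484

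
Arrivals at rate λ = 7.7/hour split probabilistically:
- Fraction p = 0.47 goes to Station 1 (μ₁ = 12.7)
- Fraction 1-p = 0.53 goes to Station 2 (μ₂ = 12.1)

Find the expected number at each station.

Effective rates: λ₁ = 7.7×0.47 = 3.619, λ₂ = 7.7×0.53 = 4.081
Station 1: ρ₁ = 3.619/12.7 = 0.28496, L₁ = ρ₁/(1-ρ₁) = 0.28496/(1-0.28496) = 0.3985
Station 2: ρ₂ = 4.081/12.1 = 0.33727, L₂ = ρ₂/(1-ρ₂) = 0.33727/(1-0.33727) = 0.5089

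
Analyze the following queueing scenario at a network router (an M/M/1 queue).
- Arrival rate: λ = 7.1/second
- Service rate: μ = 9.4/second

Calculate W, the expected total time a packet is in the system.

First, compute utilization: ρ = λ/μ = 7.1/9.4 = 0.7553
For M/M/1: W = 1/(μ-λ)
W = 1/(9.4-7.1) = 1/2.30
W = 0.4348 seconds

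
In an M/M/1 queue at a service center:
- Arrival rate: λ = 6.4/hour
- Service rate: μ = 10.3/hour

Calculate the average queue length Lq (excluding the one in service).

ρ = λ/μ = 6.4/10.3 = 0.6214
For M/M/1: Lq = λ²/(μ(μ-λ))
Lq = 40.96/(10.3 × 3.90)
Lq = 1.0197 customers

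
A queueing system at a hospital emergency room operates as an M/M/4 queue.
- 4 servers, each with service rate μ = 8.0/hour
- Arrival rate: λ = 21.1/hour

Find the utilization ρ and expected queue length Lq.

Traffic intensity: ρ = λ/(cμ) = 21.1/(4×8.0) = 0.6594
Since ρ = 0.6594 < 1, system is stable.
Offered load a = λ/μ = cρ = 21.1/8.0 = 2.6375
P₀ = [ Σₙ₌₀^3 aⁿ/n! + a^4/(4!(1-ρ)) ]⁻¹
Σ = a^0/0! + a^1/1! + a^2/2! + a^3/3! = 1.0000 + 2.6375 + 3.4782 + 3.0579 = 10.1736
a^4/(4!(1-ρ)) = 48.3916/(24 × 0.34062) = 5.9195
P₀ = 1/(10.1736 + 5.9195) = 0.06214
Lq = P₀·a^4·ρ / (4!(1-ρ)²) = 0.062138 × 48.3916 × 0.65938 / (24 × 0.11603) = 0.7120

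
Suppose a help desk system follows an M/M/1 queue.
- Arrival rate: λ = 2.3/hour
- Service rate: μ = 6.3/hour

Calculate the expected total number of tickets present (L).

ρ = λ/μ = 2.3/6.3 = 0.3651
For M/M/1: L = λ/(μ-λ)
L = 2.3/(6.3-2.3) = 2.3/4.00
L = 0.5750 tickets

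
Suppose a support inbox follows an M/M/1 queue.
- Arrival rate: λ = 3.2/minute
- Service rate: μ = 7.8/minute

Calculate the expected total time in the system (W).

First, compute utilization: ρ = λ/μ = 3.2/7.8 = 0.4103
For M/M/1: W = 1/(μ-λ)
W = 1/(7.8-3.2) = 1/4.60
W = 0.2174 minutes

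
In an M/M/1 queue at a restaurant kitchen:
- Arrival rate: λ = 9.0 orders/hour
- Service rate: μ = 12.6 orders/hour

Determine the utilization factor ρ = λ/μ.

Server utilization: ρ = λ/μ
ρ = 9.0/12.6 = 0.7143
The server is busy 71.43% of the time.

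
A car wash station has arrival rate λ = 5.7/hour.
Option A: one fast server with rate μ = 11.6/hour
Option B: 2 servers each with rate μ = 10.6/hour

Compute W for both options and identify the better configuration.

Option A: single server μ = 11.6 (M/M/1)
  ρ_A = 5.7/11.6 = 0.4914
  W_A = 1/(μ-λ) = 1/(11.6-5.7) = 1/5.90 = 0.1695

Option B: 2 servers μ = 10.6 (M/M/2)
  ρ_B = λ/(cμ) = 5.7/(2×10.6) = 0.2689
  Offered load a = λ/μ = cρ = 5.7/10.6 = 0.5377
  P₀ = [ Σₙ₌₀^1 aⁿ/n! + a^2/(2!(1-ρ)) ]⁻¹
  Σ = a^0/0! + a^1/1! = 1.0000 + 0.5377 = 1.5377
  a^2/(2!(1-ρ)) = 0.28916/(2 × 0.73113) = 0.1977
  P₀ = 1/(1.5377 + 0.1977) = 0.5762
  Lq = P₀·a^2·ρ / (2!(1-ρ)²) = 0.57621 × 0.28916 × 0.26887 / (2 × 0.53455) = 0.04190
  Wq_B = Lq/λ = 0.04190/5.7 = 0.007351
  W_B = Wq_B + 1/μ = 0.007351 + 0.09434 = 0.1017

Since W_B = 0.1017 < W_A = 0.1695, Option B (multiple servers) has the shorter time in system.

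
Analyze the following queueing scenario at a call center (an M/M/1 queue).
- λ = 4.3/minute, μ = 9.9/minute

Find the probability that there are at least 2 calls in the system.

ρ = λ/μ = 4.3/9.9 = 0.43434
P(N ≥ n) = ρⁿ
P(N ≥ 2) = 0.43434^2
P(N ≥ 2) = 0.1887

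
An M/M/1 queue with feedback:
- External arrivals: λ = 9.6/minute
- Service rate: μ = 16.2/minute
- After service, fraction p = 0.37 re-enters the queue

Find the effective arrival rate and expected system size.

Effective arrival rate: λ_eff = λ/(1-p) = 9.6/(1-0.37) = 9.6/0.63 = 15.2380952
ρ = λ_eff/μ = 15.2380952/16.2 = 0.9406232
L = ρ/(1-ρ) = 0.9406232/(1-0.9406232) = 15.8416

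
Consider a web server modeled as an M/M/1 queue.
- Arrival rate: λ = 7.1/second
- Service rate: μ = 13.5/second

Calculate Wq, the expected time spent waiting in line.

First, compute utilization: ρ = λ/μ = 7.1/13.5 = 0.5259
For M/M/1: Wq = λ/(μ(μ-λ))
Wq = 7.1/(13.5 × (13.5-7.1))
Wq = 7.1/(13.5 × 6.40)
Wq = 0.08218 seconds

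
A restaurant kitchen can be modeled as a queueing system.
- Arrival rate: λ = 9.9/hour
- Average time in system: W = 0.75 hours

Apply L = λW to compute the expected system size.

Little's Law: L = λW
L = 9.9 × 0.75 = 7.4250 orders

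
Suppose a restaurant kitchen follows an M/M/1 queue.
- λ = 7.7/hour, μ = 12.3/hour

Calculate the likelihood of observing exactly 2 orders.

ρ = λ/μ = 7.7/12.3 = 0.6260
P(n) = (1-ρ)ρⁿ
P(2) = (1-0.6260) × 0.6260^2
P(2) = 0.3740 × 0.3919
P(2) = 0.1466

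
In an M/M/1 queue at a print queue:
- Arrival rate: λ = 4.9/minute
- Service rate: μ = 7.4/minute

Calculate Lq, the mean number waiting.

ρ = λ/μ = 4.9/7.4 = 0.6622
For M/M/1: Lq = λ²/(μ(μ-λ))
Lq = 24.01/(7.4 × 2.50)
Lq = 1.2978 jobs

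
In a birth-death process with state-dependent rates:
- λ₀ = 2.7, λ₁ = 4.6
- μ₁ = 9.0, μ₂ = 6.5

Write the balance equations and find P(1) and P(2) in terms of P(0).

Balance equations:
State 0: λ₀P₀ = μ₁P₁ → P₁ = (λ₀/μ₁)P₀ = (2.7/9.0)P₀ = 0.3000P₀
State 1: P₂ = (λ₀λ₁)/(μ₁μ₂)P₀ = (2.7×4.6)/(9.0×6.5)P₀ = 0.2123P₀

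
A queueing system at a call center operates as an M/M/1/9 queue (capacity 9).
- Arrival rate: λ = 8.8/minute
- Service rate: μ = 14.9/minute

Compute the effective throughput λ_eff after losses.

ρ = λ/μ = 8.8/14.9 = 0.5906
P₀ = (1-ρ)/(1-ρ^(K+1)) = (1-0.5906)/(1-0.5906^10) = 0.4094/0.9948 = 0.4115
P_K = P₀×ρ^K = 0.4115 × 0.5906^9 = 0.4115 × 0.008743 = 0.003598
λ_eff = λ(1-P_K) = 8.8 × (1 - 0.003598) = 8.8 × 0.9964 = 8.7683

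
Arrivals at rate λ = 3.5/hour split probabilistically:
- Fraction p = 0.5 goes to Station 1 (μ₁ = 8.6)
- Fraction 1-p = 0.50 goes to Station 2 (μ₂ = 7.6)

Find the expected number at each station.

Effective rates: λ₁ = 3.5×0.5 = 1.75, λ₂ = 3.5×0.50 = 1.75
Station 1: ρ₁ = 1.75/8.6 = 0.2035, L₁ = ρ₁/(1-ρ₁) = 0.2035/(1-0.2035) = 0.2555
Station 2: ρ₂ = 1.75/7.6 = 0.23026, L₂ = ρ₂/(1-ρ₂) = 0.23026/(1-0.23026) = 0.2991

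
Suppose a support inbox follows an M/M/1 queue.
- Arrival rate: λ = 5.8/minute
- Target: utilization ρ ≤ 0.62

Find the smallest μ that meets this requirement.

ρ = λ/μ, so μ = λ/ρ
μ ≥ 5.8/0.62 = 9.3548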